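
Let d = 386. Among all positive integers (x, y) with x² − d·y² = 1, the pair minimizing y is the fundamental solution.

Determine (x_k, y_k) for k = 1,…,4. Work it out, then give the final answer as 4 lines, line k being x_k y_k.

[19; 1,1,1,4,1,18,1,4,1,1,1,38] for √386; ℓ=12 ⇒ convergent index 11
k=0  a_k=19  p_k/q_k = 19/1
…
k=2  a_k=1  p_k/q_k = 39/2
k=3  a_k=1  p_k/q_k = 59/3
k=4  a_k=4  p_k/q_k = 275/14
…
k=6  a_k=18  p_k/q_k = 6287/320
…
k=8  a_k=4  p_k/q_k = 32771/1668
k=9  a_k=1  p_k/q_k = 39392/2005
k=10  a_k=1  p_k/q_k = 72163/3673
k=11  a_k=1  p_k/q_k = 111555/5678
→ (111555, 5678).  Check: 111555²=12444518025, 386·5678²=12444518024, difference 1.
k=2:  x_2 = 111555·111555+386·5678·5678 = 24889036049,  y_2 = 111555·5678+5678·111555 = 1266818580
k=3:  x_3 = 111555·24889036049+386·5678·1266818580 = 5552992832780835,  y_3 = 111555·1266818580+5678·24889036049 = 282639893378122
k=4:  x_4 = 111555·5552992832780835+386·5678·282639893378122 = 1238928230896843060801,  y_4 = 111555·282639893378122+5678·5552992832780835 = 63059786610325980840

111555 5678
24889036049 1266818580
5552992832780835 282639893378122
1238928230896843060801 63059786610325980840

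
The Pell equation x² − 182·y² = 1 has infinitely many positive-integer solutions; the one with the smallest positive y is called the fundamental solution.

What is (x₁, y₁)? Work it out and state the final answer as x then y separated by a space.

27 2

√182 → a₀=13, period (2,26); ℓ=2 even so k=1
a_0=13:  p_0=13·1+0=13,  q_0=13·0+1=1
a_1=2:  p_1=2·13+1=27,  q_1=2·1+0=2
fundamental: x₁=27, y₁=2  (since 729 − 182·4 = 1)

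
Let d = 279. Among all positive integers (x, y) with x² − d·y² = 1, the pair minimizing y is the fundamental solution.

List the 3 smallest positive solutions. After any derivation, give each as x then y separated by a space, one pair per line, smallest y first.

√279 = [16; 1,2,2,1,2,2,1,32, …], period ℓ=8 (even) → k=7
a_0=16:  p_0=16·1+0=16,  q_0=16·0+1=1
a_1=1:  p_1=1·16+1=17,  q_1=1·1+0=1
…
a_3=2:  p_3=2·50+17=117,  q_3=2·3+1=7
a_4=1:  p_4=1·117+50=167,  q_4=1·7+3=10
…
a_6=2:  p_6=2·451+167=1069,  q_6=2·27+10=64
a_7=1:  p_7=1·1069+451=1520,  q_7=1·64+27=91
fundamental: x₁=1520, y₁=91  (since 2310400 − 279·8281 = 1)
n=2: (1520,91)∘(1520,91) = (1520·1520+279·91·91, 1520·91+91·1520) = (4620799,276640)
n=3: (4620799,276640)∘(1520,91) = (1520·4620799+279·91·276640, 1520·276640+91·4620799) = (14047227440,840985509)

1520 91
4620799 276640
14047227440 840985509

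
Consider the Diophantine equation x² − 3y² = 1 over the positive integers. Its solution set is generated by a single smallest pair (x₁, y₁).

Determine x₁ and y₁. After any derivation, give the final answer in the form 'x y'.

2 1

√3 = [1; 1,2, …], period ℓ=2 (even) → k=1
k=0  a_k=1  p_k/q_k = 1/1
k=1  a_k=1  p_k/q_k = 2/1
(x₁, y₁) = (2, 1);  2² − 3·1² = 1 ✓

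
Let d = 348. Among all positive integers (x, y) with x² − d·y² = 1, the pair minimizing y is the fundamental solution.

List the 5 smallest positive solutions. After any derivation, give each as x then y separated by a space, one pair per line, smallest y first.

1567 84
4910977 263256
15391000351 825044220
48235390189057 2585688322224
151169697461504287 8103546376805796

√348 → a₀=18, period (1,1,1,8,1,1,1,36); ℓ=8 even so k=7
step 0: (18, 1)  from 18·(1,0) + (0,1)
step 1: (19, 1)  from 1·(18,1) + (1,0)
…
step 3: (56, 3)  from 1·(37,2) + (19,1)
step 4: (485, 26)  from 8·(56,3) + (37,2)
step 5: (541, 29)  from 1·(485,26) + (56,3)
step 6: (1026, 55)  from 1·(541,29) + (485,26)
step 7: (1567, 84)  from 1·(1026,55) + (541,29)
(x₁, y₁) = (1567, 84);  1567² − 348·84² = 1 ✓
(x_2, y_2) = (1567·1567 + 348·84·84, 1567·84 + 84·1567) = (4910977, 263256)
(x_3, y_3) = (1567·4910977 + 348·84·263256, 1567·263256 + 84·4910977) = (15391000351, 825044220)
(x_4, y_4) = (1567·15391000351 + 348·84·825044220, 1567·825044220 + 84·15391000351) = (48235390189057, 2585688322224)
(x_5, y_5) = (1567·48235390189057 + 348·84·2585688322224, 1567·2585688322224 + 84·48235390189057) = (151169697461504287, 8103546376805796)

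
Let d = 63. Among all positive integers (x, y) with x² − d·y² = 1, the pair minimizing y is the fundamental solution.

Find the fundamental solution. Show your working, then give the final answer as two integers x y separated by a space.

8 1

√63 → a₀=7, period (1,14); ℓ=2 even so k=1
k=0  a_k=7  p_k/q_k = 7/1
k=1  a_k=1  p_k/q_k = 8/1
fundamental: x₁=8, y₁=1  (since 64 − 63·1 = 1)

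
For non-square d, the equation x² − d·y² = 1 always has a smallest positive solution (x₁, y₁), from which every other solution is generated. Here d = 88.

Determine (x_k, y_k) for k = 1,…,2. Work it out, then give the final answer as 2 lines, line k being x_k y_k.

197 21
77617 8274

d=88: √d = [9; 2,1,1,1,2,18] (ℓ=6, even), read p_5/q_5
step 0: (9, 1)  from 9·(1,0) + (0,1)
…
step 2: (28, 3)  from 1·(19,2) + (9,1)
step 3: (47, 5)  from 1·(28,3) + (19,2)
step 4: (75, 8)  from 1·(47,5) + (28,3)
step 5: (197, 21)  from 2·(75,8) + (47,5)
fundamental: x₁=197, y₁=21  (since 38809 − 88·441 = 1)
(x_2, y_2) = (197·197 + 88·21·21, 197·21 + 21·197) = (77617, 8274)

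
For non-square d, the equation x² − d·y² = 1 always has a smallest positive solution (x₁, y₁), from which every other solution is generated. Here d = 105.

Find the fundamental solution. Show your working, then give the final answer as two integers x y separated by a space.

41 4

√105 = [10; 4,20, …], period ℓ=2 (even) → k=1
i=0: a=10 ⇒ p=10, q=1
i=1: a=4 ⇒ p=41, q=4
fundamental: x₁=41, y₁=4  (since 1681 − 105·16 = 1)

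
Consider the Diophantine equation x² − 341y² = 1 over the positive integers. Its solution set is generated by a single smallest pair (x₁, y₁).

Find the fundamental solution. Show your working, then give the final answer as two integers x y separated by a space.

√341 = [18; 2,6,1,8,2,…,6,2,36, …], period ℓ=14 (even) → k=13
k=0  a_k=18  p_k/q_k = 18/1
…
k=3  a_k=1  p_k/q_k = 277/15
k=4  a_k=8  p_k/q_k = 2456/133
…
k=8  a_k=1  p_k/q_k = 28124/1523
…
k=11  a_k=1  p_k/q_k = 718667/38918
k=12  a_k=6  p_k/q_k = 4953942/268271
k=13  a_k=2  p_k/q_k = 10626551/575460
fundamental: x₁=10626551, y₁=575460  (since 112923586155601 − 341·331154211600 = 1)

10626551 575460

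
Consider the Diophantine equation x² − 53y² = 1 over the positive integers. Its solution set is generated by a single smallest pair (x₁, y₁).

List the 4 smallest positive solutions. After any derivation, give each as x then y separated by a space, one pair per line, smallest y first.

66249 9100
8777860001 1205731800
1163048894346249 159757052027300
154101652394311440001 21167489878307463600

√53 = [7; 3,1,1,3,14, …], period ℓ=5 (odd) → k=9
i=0: a=7 ⇒ p=7, q=1
…
i=2: a=1 ⇒ p=29, q=4
…
i=7: a=1 ⇒ p=10578, q=1453
i=8: a=1 ⇒ p=18557, q=2549
i=9: a=3 ⇒ p=66249, q=9100
(x₁, y₁) = (66249, 9100);  66249² − 53·9100² = 1 ✓
n=2: (66249,9100)∘(66249,9100) = (66249·66249+53·9100·9100, 66249·9100+9100·66249) = (8777860001,1205731800)
n=3: (8777860001,1205731800)∘(66249,9100) = (66249·8777860001+53·9100·1205731800, 66249·1205731800+9100·8777860001) = (1163048894346249,159757052027300)
n=4: (1163048894346249,159757052027300)∘(66249,9100) = (66249·1163048894346249+53·9100·159757052027300, 66249·159757052027300+9100·1163048894346249) = (154101652394311440001,21167489878307463600)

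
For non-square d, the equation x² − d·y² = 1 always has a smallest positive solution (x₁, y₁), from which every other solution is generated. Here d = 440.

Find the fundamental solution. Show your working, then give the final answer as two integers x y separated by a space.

[20; 1,40] for √440; ℓ=2 ⇒ convergent index 1
step 0: (20, 1)  from 20·(1,0) + (0,1)
step 1: (21, 1)  from 1·(20,1) + (1,0)
→ (21, 1).  Check: 21²=441, 440·1²=440, difference 1.

21 1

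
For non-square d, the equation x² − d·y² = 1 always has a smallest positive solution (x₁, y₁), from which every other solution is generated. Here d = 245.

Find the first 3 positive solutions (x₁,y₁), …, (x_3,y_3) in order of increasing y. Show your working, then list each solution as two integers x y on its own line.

d=245: √d = [15; 1,1,1,7,6,7,1,1,1,30] (ℓ=10, even), read p_9/q_9
a_0=15:  p_0=15·1+0=15,  q_0=15·0+1=1
…
a_2=1:  p_2=1·16+15=31,  q_2=1·1+1=2
a_3=1:  p_3=1·31+16=47,  q_3=1·2+1=3
a_4=7:  p_4=7·47+31=360,  q_4=7·3+2=23
…
a_6=7:  p_6=7·2207+360=15809,  q_6=7·141+23=1010
a_7=1:  p_7=1·15809+2207=18016,  q_7=1·1010+141=1151
a_8=1:  p_8=1·18016+15809=33825,  q_8=1·1151+1010=2161
a_9=1:  p_9=1·33825+18016=51841,  q_9=1·2161+1151=3312
fundamental: x₁=51841, y₁=3312  (since 2687489281 − 245·10969344 = 1)
k=2:  x_2 = 51841·51841+245·3312·3312 = 5374978561,  y_2 = 51841·3312+3312·51841 = 343394784
k=3:  x_3 = 51841·5374978561+245·3312·343394784 = 557288527109761,  y_3 = 51841·343394784+3312·5374978561 = 35603857991376

51841 3312
5374978561 343394784
557288527109761 35603857991376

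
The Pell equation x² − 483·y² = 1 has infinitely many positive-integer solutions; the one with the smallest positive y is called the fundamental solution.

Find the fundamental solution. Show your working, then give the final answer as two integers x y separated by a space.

[21; 1,42] for √483; ℓ=2 ⇒ convergent index 1
a_0=21:  p_0=21·1+0=21,  q_0=21·0+1=1
a_1=1:  p_1=1·21+1=22,  q_1=1·1+0=1
(x₁, y₁) = (22, 1);  22² − 483·1² = 1 ✓

22 1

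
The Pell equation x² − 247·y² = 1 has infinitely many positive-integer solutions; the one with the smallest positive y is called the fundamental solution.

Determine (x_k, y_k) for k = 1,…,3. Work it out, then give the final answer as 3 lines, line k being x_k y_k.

d=247: √d = [15; 1,2,1,1,9,1,9,1,1,2,1,30] (ℓ=12, even), read p_11/q_11
a_0=15:  p_0=15·1+0=15,  q_0=15·0+1=1
…
a_3=1:  p_3=1·47+16=63,  q_3=1·3+1=4
a_4=1:  p_4=1·63+47=110,  q_4=1·4+3=7
a_5=9:  p_5=9·110+63=1053,  q_5=9·7+4=67
…
a_7=9:  p_7=9·1163+1053=11520,  q_7=9·74+67=733
a_8=1:  p_8=1·11520+1163=12683,  q_8=1·733+74=807
a_9=1:  p_9=1·12683+11520=24203,  q_9=1·807+733=1540
a_10=2:  p_10=2·24203+12683=61089,  q_10=2·1540+807=3887
a_11=1:  p_11=1·61089+24203=85292,  q_11=1·3887+1540=5427
fundamental: x₁=85292, y₁=5427  (since 7274725264 − 247·29452329 = 1)
k=2:  x_2 = 85292·85292+247·5427·5427 = 14549450527,  y_2 = 85292·5427+5427·85292 = 925759368
k=3:  x_3 = 85292·14549450527+247·5427·925759368 = 2481903468612476,  y_3 = 85292·925759368+5427·14549450527 = 157919736025485

85292 5427
14549450527 925759368
2481903468612476 157919736025485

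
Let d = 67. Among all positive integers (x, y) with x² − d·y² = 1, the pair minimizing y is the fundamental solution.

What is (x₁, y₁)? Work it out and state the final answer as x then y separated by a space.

√67 = [8; 5,2,1,1,7,1,1,2,5,16, …], period ℓ=10 (even) → k=9
a_0=8:  p_0=8·1+0=8,  q_0=8·0+1=1
a_1=5:  p_1=5·8+1=41,  q_1=5·1+0=5
a_2=2:  p_2=2·41+8=90,  q_2=2·5+1=11
a_3=1:  p_3=1·90+41=131,  q_3=1·11+5=16
…
a_7=1:  p_7=1·1899+1678=3577,  q_7=1·232+205=437
a_8=2:  p_8=2·3577+1899=9053,  q_8=2·437+232=1106
a_9=5:  p_9=5·9053+3577=48842,  q_9=5·1106+437=5967
fundamental: x₁=48842, y₁=5967  (since 2385540964 − 67·35605089 = 1)

48842 5967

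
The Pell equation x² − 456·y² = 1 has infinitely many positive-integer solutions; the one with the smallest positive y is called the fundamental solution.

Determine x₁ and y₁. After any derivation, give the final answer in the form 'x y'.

√456 → a₀=21, period (2,1,4,1,2,42); ℓ=6 even so k=5
step 0: (21, 1)  from 21·(1,0) + (0,1)
step 1: (43, 2)  from 2·(21,1) + (1,0)
step 2: (64, 3)  from 1·(43,2) + (21,1)
…
step 4: (363, 17)  from 1·(299,14) + (64,3)
step 5: (1025, 48)  from 2·(363,17) + (299,14)
fundamental: x₁=1025, y₁=48  (since 1050625 − 456·2304 = 1)

1025 48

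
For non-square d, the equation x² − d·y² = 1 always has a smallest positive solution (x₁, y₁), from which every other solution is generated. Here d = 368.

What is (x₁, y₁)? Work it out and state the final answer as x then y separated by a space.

1151 60

d=368: √d = [19; 5,2,5,38] (ℓ=4, even), read p_3/q_3
k=0  a_k=19  p_k/q_k = 19/1
…
k=2  a_k=2  p_k/q_k = 211/11
k=3  a_k=5  p_k/q_k = 1151/60
(x₁, y₁) = (1151, 60);  1151² − 368·60² = 1 ✓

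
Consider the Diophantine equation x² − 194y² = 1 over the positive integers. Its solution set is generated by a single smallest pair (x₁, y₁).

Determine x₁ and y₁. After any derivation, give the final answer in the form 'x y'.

195 14

d=194: √d = [13; 1,12,1,26] (ℓ=4, even), read p_3/q_3
i=0: a=13 ⇒ p=13, q=1
i=1: a=1 ⇒ p=14, q=1
i=2: a=12 ⇒ p=181, q=13
i=3: a=1 ⇒ p=195, q=14
→ (195, 14).  Check: 195²=38025, 194·14²=38024, difference 1.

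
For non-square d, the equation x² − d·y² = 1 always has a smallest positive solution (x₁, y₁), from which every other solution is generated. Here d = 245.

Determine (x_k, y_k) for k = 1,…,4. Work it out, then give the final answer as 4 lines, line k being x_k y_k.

51841 3312
5374978561 343394784
557288527109761 35603857991376
57780789062419261441 3691479203918451648

√245 → a₀=15, period (1,1,1,7,6,7,1,1,1,30); ℓ=10 even so k=9
a_0=15:  p_0=15·1+0=15,  q_0=15·0+1=1
…
a_2=1:  p_2=1·16+15=31,  q_2=1·1+1=2
…
a_4=7:  p_4=7·47+31=360,  q_4=7·3+2=23
a_5=6:  p_5=6·360+47=2207,  q_5=6·23+3=141
…
a_7=1:  p_7=1·15809+2207=18016,  q_7=1·1010+141=1151
a_8=1:  p_8=1·18016+15809=33825,  q_8=1·1151+1010=2161
a_9=1:  p_9=1·33825+18016=51841,  q_9=1·2161+1151=3312
fundamental: x₁=51841, y₁=3312  (since 2687489281 − 245·10969344 = 1)
(51841+3312√245)^2 = 5374978561 + 343394784√245
(51841+3312√245)^3 = 557288527109761 + 35603857991376√245
(51841+3312√245)^4 = 57780789062419261441 + 3691479203918451648√245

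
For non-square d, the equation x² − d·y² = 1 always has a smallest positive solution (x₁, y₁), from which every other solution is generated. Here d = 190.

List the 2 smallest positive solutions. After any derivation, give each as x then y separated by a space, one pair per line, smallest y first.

[13; 1,3,1,1,1,…,3,1,26] for √190; ℓ=14 ⇒ convergent index 13
a_0=13:  p_0=13·1+0=13,  q_0=13·0+1=1
a_1=1:  p_1=1·13+1=14,  q_1=1·1+0=1
a_2=3:  p_2=3·14+13=55,  q_2=3·1+1=4
a_3=1:  p_3=1·55+14=69,  q_3=1·4+1=5
…
a_6=2:  p_6=2·193+124=510,  q_6=2·14+9=37
a_7=2:  p_7=2·510+193=1213,  q_7=2·37+14=88
a_8=2:  p_8=2·1213+510=2936,  q_8=2·88+37=213
a_9=1:  p_9=1·2936+1213=4149,  q_9=1·213+88=301
…
a_11=1:  p_11=1·7085+4149=11234,  q_11=1·514+301=815
a_12=3:  p_12=3·11234+7085=40787,  q_12=3·815+514=2959
a_13=1:  p_13=1·40787+11234=52021,  q_13=1·2959+815=3774
→ (52021, 3774).  Check: 52021²=2706184441, 190·3774²=2706184440, difference 1.
(52021+3774√190)^2 = 5412368881 + 392654508√190

52021 3774
5412368881 392654508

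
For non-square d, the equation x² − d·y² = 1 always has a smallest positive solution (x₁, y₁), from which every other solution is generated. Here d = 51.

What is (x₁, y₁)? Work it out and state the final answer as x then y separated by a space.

50 7

√51 = [7; 7,14, …], period ℓ=2 (even) → k=1
a_0=7:  p_0=7·1+0=7,  q_0=7·0+1=1
a_1=7:  p_1=7·7+1=50,  q_1=7·1+0=7
fundamental: x₁=50, y₁=7  (since 2500 − 51·49 = 1)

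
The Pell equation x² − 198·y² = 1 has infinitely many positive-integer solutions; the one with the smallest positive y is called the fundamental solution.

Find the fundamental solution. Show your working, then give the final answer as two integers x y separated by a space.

197 14

d=198: √d = [14; 14,28] (ℓ=2, even), read p_1/q_1
a_0=14:  p_0=14·1+0=14,  q_0=14·0+1=1
a_1=14:  p_1=14·14+1=197,  q_1=14·1+0=14
→ (197, 14).  Check: 197²=38809, 198·14²=38808, difference 1.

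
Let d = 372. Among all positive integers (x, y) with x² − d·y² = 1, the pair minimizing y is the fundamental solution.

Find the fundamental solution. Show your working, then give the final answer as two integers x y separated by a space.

d=372: √d = [19; 3,2,12,2,3,38] (ℓ=6, even), read p_5/q_5
i=0: a=19 ⇒ p=19, q=1
…
i=3: a=12 ⇒ p=1678, q=87
i=4: a=2 ⇒ p=3491, q=181
i=5: a=3 ⇒ p=12151, q=630
fundamental: x₁=12151, y₁=630  (since 147646801 − 372·396900 = 1)

12151 630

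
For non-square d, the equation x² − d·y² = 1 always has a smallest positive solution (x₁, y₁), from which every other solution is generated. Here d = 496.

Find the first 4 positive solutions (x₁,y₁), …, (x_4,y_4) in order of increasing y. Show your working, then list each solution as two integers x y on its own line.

√496 = [22; 3,1,2,4,1,…,1,3,44, …], period ℓ=16 (even) → k=15
a_0=22:  p_0=22·1+0=22,  q_0=22·0+1=1
…
a_2=1:  p_2=1·67+22=89,  q_2=1·3+1=4
a_3=2:  p_3=2·89+67=245,  q_3=2·4+3=11
a_4=4:  p_4=4·245+89=1069,  q_4=4·11+4=48
…
a_6=1:  p_6=1·1314+1069=2383,  q_6=1·59+48=107
a_7=2:  p_7=2·2383+1314=6080,  q_7=2·107+59=273
a_8=2:  p_8=2·6080+2383=14543,  q_8=2·273+107=653
…
a_10=1:  p_10=1·35166+14543=49709,  q_10=1·1579+653=2232
a_11=1:  p_11=1·49709+35166=84875,  q_11=1·2232+1579=3811
a_12=4:  p_12=4·84875+49709=389209,  q_12=4·3811+2232=17476
a_13=2:  p_13=2·389209+84875=863293,  q_13=2·17476+3811=38763
a_14=1:  p_14=1·863293+389209=1252502,  q_14=1·38763+17476=56239
a_15=3:  p_15=3·1252502+863293=4620799,  q_15=3·56239+38763=207480
(x₁, y₁) = (4620799, 207480);  4620799² − 496·207480² = 1 ✓
(4620799+207480√496)^2 = 42703566796801 + 1917446753040√496
(4620799+207480√496)^3 = 394649197502177907199 + 17720272078000750440√496
(4620799+207480√496)^4 = 3647189234337689639247667201 + 163763630995505661818050080√496

4620799 207480
42703566796801 1917446753040
394649197502177907199 17720272078000750440
3647189234337689639247667201 163763630995505661818050080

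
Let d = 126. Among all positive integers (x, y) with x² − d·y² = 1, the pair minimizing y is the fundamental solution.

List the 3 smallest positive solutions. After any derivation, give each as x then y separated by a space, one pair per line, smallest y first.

449 40
403201 35920
362074049 32256120

√126 → a₀=11, period (4,2,4,22); ℓ=4 even so k=3
step 0: (11, 1)  from 11·(1,0) + (0,1)
…
step 2: (101, 9)  from 2·(45,4) + (11,1)
step 3: (449, 40)  from 4·(101,9) + (45,4)
→ (449, 40).  Check: 449²=201601, 126·40²=201600, difference 1.
k=2:  x_2 = 449·449+126·40·40 = 403201,  y_2 = 449·40+40·449 = 35920
k=3:  x_3 = 449·403201+126·40·35920 = 362074049,  y_3 = 449·35920+40·403201 = 32256120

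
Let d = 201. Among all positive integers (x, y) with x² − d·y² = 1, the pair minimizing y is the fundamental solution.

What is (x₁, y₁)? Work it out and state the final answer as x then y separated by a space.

d=201: √d = [14; 5,1,1,1,2,…,1,5,28] (ℓ=14, even), read p_13/q_13
a_0=14:  p_0=14·1+0=14,  q_0=14·0+1=1
…
a_3=1:  p_3=1·85+71=156,  q_3=1·6+5=11
…
a_9=2:  p_9=2·8549+7670=24768,  q_9=2·603+541=1747
a_10=1:  p_10=1·24768+8549=33317,  q_10=1·1747+603=2350
…
a_12=1:  p_12=1·58085+33317=91402,  q_12=1·4097+2350=6447
a_13=5:  p_13=5·91402+58085=515095,  q_13=5·6447+4097=36332
fundamental: x₁=515095, y₁=36332  (since 265322859025 − 201·1320014224 = 1)

515095 36332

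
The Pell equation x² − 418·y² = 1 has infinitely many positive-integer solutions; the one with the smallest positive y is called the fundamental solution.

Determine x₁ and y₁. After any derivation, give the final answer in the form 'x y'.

d=418: √d = [20; 2,4,20,4,2,40] (ℓ=6, even), read p_5/q_5
k=0  a_k=20  p_k/q_k = 20/1
k=1  a_k=2  p_k/q_k = 41/2
k=2  a_k=4  p_k/q_k = 184/9
k=3  a_k=20  p_k/q_k = 3721/182
k=4  a_k=4  p_k/q_k = 15068/737
k=5  a_k=2  p_k/q_k = 33857/1656
→ (33857, 1656).  Check: 33857²=1146296449, 418·1656²=1146296448, difference 1.

33857 1656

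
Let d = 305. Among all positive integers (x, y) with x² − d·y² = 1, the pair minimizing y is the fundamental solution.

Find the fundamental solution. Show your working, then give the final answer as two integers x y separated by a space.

489 28

d=305: √d = [17; 2,6,2,34] (ℓ=4, even), read p_3/q_3
i=0: a=17 ⇒ p=17, q=1
i=1: a=2 ⇒ p=35, q=2
i=2: a=6 ⇒ p=227, q=13
i=3: a=2 ⇒ p=489, q=28
→ (489, 28).  Check: 489²=239121, 305·28²=239120, difference 1.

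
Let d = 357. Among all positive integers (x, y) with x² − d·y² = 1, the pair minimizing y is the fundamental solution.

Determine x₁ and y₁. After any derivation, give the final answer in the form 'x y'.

3401 180

√357 = [18; 1,8,2,8,1,36, …], period ℓ=6 (even) → k=5
a_0=18:  p_0=18·1+0=18,  q_0=18·0+1=1
a_1=1:  p_1=1·18+1=19,  q_1=1·1+0=1
…
a_4=8:  p_4=8·359+170=3042,  q_4=8·19+9=161
a_5=1:  p_5=1·3042+359=3401,  q_5=1·161+19=180
fundamental: x₁=3401, y₁=180  (since 11566801 − 357·32400 = 1)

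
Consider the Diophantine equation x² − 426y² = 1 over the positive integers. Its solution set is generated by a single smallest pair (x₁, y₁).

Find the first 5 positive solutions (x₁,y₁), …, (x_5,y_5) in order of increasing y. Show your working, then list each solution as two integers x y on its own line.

d=426: √d = [20; 1,1,1,3,2,6,2,3,1,1,1,40] (ℓ=12, even), read p_11/q_11
i=0: a=20 ⇒ p=20, q=1
…
i=2: a=1 ⇒ p=41, q=2
i=3: a=1 ⇒ p=62, q=3
i=4: a=3 ⇒ p=227, q=11
…
i=7: a=2 ⇒ p=7162, q=347
…
i=10: a=1 ⇒ p=56780, q=2751
i=11: a=1 ⇒ p=88751, q=4300
→ (88751, 4300).  Check: 88751²=7876740001, 426·4300²=7876740000, difference 1.
n=2: (88751,4300)∘(88751,4300) = (88751·88751+426·4300·4300, 88751·4300+4300·88751) = (15753480001,763258600)
n=3: (15753480001,763258600)∘(88751,4300) = (88751·15753480001+426·4300·763258600, 88751·763258600+4300·15753480001) = (2796274207048751,135479928012900)
n=4: (2796274207048751,135479928012900)∘(88751,4300) = (88751·2796274207048751+426·4300·135479928012900, 88751·135479928012900+4300·2796274207048751) = (496344264283813920001,24047958181382517200)
n=5: (496344264283813920001,24047958181382517200)∘(88751,4300) = (88751·496344264283813920001+426·4300·24047958181382517200, 88751·24047958181382517200+4300·496344264283813920001) = (88102099596109264220968751,4268560672976279640021500)

88751 4300
15753480001 763258600
2796274207048751 135479928012900
496344264283813920001 24047958181382517200
88102099596109264220968751 4268560672976279640021500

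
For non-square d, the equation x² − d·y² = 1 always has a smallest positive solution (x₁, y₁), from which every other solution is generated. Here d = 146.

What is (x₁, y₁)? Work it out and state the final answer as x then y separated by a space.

√146 → a₀=12, period (12,24); ℓ=2 even so k=1
k=0  a_k=12  p_k/q_k = 12/1
k=1  a_k=12  p_k/q_k = 145/12
fundamental: x₁=145, y₁=12  (since 21025 − 146·144 = 1)

145 12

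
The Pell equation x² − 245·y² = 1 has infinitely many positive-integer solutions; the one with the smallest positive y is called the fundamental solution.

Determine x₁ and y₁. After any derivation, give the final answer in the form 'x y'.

[15; 1,1,1,7,6,7,1,1,1,30] for √245; ℓ=10 ⇒ convergent index 9
a_0=15:  p_0=15·1+0=15,  q_0=15·0+1=1
…
a_2=1:  p_2=1·16+15=31,  q_2=1·1+1=2
a_3=1:  p_3=1·31+16=47,  q_3=1·2+1=3
a_4=7:  p_4=7·47+31=360,  q_4=7·3+2=23
…
a_6=7:  p_6=7·2207+360=15809,  q_6=7·141+23=1010
…
a_8=1:  p_8=1·18016+15809=33825,  q_8=1·1151+1010=2161
a_9=1:  p_9=1·33825+18016=51841,  q_9=1·2161+1151=3312
→ (51841, 3312).  Check: 51841²=2687489281, 245·3312²=2687489280, difference 1.

51841 3312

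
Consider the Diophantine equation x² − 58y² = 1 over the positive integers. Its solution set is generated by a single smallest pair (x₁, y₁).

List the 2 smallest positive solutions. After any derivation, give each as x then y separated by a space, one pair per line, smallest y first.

√58 → a₀=7, period (1,1,1,1,1,1,14); ℓ=7 odd so k=13
k=0  a_k=7  p_k/q_k = 7/1
…
k=2  a_k=1  p_k/q_k = 15/2
…
k=4  a_k=1  p_k/q_k = 38/5
k=5  a_k=1  p_k/q_k = 61/8
…
k=7  a_k=14  p_k/q_k = 1447/190
…
k=9  a_k=1  p_k/q_k = 2993/393
…
k=11  a_k=1  p_k/q_k = 7532/989
k=12  a_k=1  p_k/q_k = 12071/1585
k=13  a_k=1  p_k/q_k = 19603/2574
(x₁, y₁) = (19603, 2574);  19603² − 58·2574² = 1 ✓
(x_2, y_2) = (19603·19603 + 58·2574·2574, 19603·2574 + 2574·19603) = (768555217, 100916244)

19603 2574
768555217 100916244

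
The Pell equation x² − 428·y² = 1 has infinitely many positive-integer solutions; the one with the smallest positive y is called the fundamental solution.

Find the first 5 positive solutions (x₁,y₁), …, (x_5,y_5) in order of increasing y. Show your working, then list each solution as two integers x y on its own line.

1850887 89466
6851565373537 331182912684
25362946559057703751 1225964295417811950
93887896135702420679780737 4538242753705644230486616
347551772829818329662915600223687 16799549031354731501369944644834

√428 → a₀=20, period (1,2,4,1,5,10,5,1,4,2,1,40); ℓ=12 even so k=11
k=0  a_k=20  p_k/q_k = 20/1
…
k=4  a_k=1  p_k/q_k = 331/16
…
k=6  a_k=10  p_k/q_k = 19571/946
k=7  a_k=5  p_k/q_k = 99779/4823
k=8  a_k=1  p_k/q_k = 119350/5769
k=9  a_k=4  p_k/q_k = 577179/27899
k=10  a_k=2  p_k/q_k = 1273708/61567
k=11  a_k=1  p_k/q_k = 1850887/89466
→ (1850887, 89466).  Check: 1850887²=3425782686769, 428·89466²=3425782686768, difference 1.
k=2:  x_2 = 1850887·1850887+428·89466·89466 = 6851565373537,  y_2 = 1850887·89466+89466·1850887 = 331182912684
k=3:  x_3 = 1850887·6851565373537+428·89466·331182912684 = 25362946559057703751,  y_3 = 1850887·331182912684+89466·6851565373537 = 1225964295417811950
k=4:  x_4 = 1850887·25362946559057703751+428·89466·1225964295417811950 = 93887896135702420679780737,  y_4 = 1850887·1225964295417811950+89466·25362946559057703751 = 4538242753705644230486616
k=5:  x_5 = 1850887·93887896135702420679780737+428·89466·4538242753705644230486616 = 347551772829818329662915600223687,  y_5 = 1850887·4538242753705644230486616+89466·93887896135702420679780737 = 16799549031354731501369944644834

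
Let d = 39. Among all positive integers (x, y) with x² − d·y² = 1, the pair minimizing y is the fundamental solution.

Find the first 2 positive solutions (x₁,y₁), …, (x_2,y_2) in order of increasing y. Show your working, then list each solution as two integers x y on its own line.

25 4
1249 200

d=39: √d = [6; 4,12] (ℓ=2, even), read p_1/q_1
step 0: (6, 1)  from 6·(1,0) + (0,1)
step 1: (25, 4)  from 4·(6,1) + (1,0)
→ (25, 4).  Check: 25²=625, 39·4²=624, difference 1.
k=2:  x_2 = 25·25+39·4·4 = 1249,  y_2 = 25·4+4·25 = 200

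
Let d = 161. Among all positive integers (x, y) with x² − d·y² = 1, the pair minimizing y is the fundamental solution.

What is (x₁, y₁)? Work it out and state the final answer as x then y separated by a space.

11775 928

√161 = [12; 1,2,4,1,2,1,4,2,1,24, …], period ℓ=10 (even) → k=9
a_0=12:  p_0=12·1+0=12,  q_0=12·0+1=1
…
a_5=2:  p_5=2·203+165=571,  q_5=2·16+13=45
…
a_7=4:  p_7=4·774+571=3667,  q_7=4·61+45=289
a_8=2:  p_8=2·3667+774=8108,  q_8=2·289+61=639
a_9=1:  p_9=1·8108+3667=11775,  q_9=1·639+289=928
→ (11775, 928).  Check: 11775²=138650625, 161·928²=138650624, difference 1.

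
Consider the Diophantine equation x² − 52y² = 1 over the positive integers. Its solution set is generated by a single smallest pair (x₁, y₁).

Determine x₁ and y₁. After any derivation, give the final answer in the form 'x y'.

√52 → a₀=7, period (4,1,2,1,4,14); ℓ=6 even so k=5
step 0: (7, 1)  from 7·(1,0) + (0,1)
…
step 2: (36, 5)  from 1·(29,4) + (7,1)
step 3: (101, 14)  from 2·(36,5) + (29,4)
step 4: (137, 19)  from 1·(101,14) + (36,5)
step 5: (649, 90)  from 4·(137,19) + (101,14)
fundamental: x₁=649, y₁=90  (since 421201 − 52·8100 = 1)

649 90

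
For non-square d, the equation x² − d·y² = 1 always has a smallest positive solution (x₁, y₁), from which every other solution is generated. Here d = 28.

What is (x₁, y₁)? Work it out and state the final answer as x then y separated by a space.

[5; 3,2,3,10] for √28; ℓ=4 ⇒ convergent index 3
step 0: (5, 1)  from 5·(1,0) + (0,1)
step 1: (16, 3)  from 3·(5,1) + (1,0)
step 2: (37, 7)  from 2·(16,3) + (5,1)
step 3: (127, 24)  from 3·(37,7) + (16,3)
→ (127, 24).  Check: 127²=16129, 28·24²=16128, difference 1.

127 24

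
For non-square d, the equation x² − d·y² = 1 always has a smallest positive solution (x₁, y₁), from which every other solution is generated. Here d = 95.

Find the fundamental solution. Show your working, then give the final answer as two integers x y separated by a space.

39 4

√95 = [9; 1,2,1,18, …], period ℓ=4 (even) → k=3
a_0=9:  p_0=9·1+0=9,  q_0=9·0+1=1
a_1=1:  p_1=1·9+1=10,  q_1=1·1+0=1
a_2=2:  p_2=2·10+9=29,  q_2=2·1+1=3
a_3=1:  p_3=1·29+10=39,  q_3=1·3+1=4
fundamental: x₁=39, y₁=4  (since 1521 − 95·16 = 1)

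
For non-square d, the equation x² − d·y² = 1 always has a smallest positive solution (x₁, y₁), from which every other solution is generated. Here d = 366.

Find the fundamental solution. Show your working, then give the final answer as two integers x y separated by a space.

907925 47458

[19; 7,1,1,1,2,12,2,1,1,1,7,38] for √366; ℓ=12 ⇒ convergent index 11
a_0=19:  p_0=19·1+0=19,  q_0=19·0+1=1
a_1=7:  p_1=7·19+1=134,  q_1=7·1+0=7
…
a_3=1:  p_3=1·153+134=287,  q_3=1·8+7=15
a_4=1:  p_4=1·287+153=440,  q_4=1·15+8=23
a_5=2:  p_5=2·440+287=1167,  q_5=2·23+15=61
a_6=12:  p_6=12·1167+440=14444,  q_6=12·61+23=755
…
a_8=1:  p_8=1·30055+14444=44499,  q_8=1·1571+755=2326
a_9=1:  p_9=1·44499+30055=74554,  q_9=1·2326+1571=3897
a_10=1:  p_10=1·74554+44499=119053,  q_10=1·3897+2326=6223
a_11=7:  p_11=7·119053+74554=907925,  q_11=7·6223+3897=47458
fundamental: x₁=907925, y₁=47458  (since 824327805625 − 366·2252261764 = 1)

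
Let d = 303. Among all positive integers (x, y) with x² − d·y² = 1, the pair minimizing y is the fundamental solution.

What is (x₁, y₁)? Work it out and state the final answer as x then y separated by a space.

d=303: √d = [17; 2,2,5,2,2,34] (ℓ=6, even), read p_5/q_5
a_0=17:  p_0=17·1+0=17,  q_0=17·0+1=1
a_1=2:  p_1=2·17+1=35,  q_1=2·1+0=2
a_2=2:  p_2=2·35+17=87,  q_2=2·2+1=5
a_3=5:  p_3=5·87+35=470,  q_3=5·5+2=27
a_4=2:  p_4=2·470+87=1027,  q_4=2·27+5=59
a_5=2:  p_5=2·1027+470=2524,  q_5=2·59+27=145
(x₁, y₁) = (2524, 145);  2524² − 303·145² = 1 ✓

2524 145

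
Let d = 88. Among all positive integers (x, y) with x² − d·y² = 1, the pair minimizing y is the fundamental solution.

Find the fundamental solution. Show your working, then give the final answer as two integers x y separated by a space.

d=88: √d = [9; 2,1,1,1,2,18] (ℓ=6, even), read p_5/q_5
k=0  a_k=9  p_k/q_k = 9/1
…
k=2  a_k=1  p_k/q_k = 28/3
…
k=4  a_k=1  p_k/q_k = 75/8
k=5  a_k=2  p_k/q_k = 197/21
fundamental: x₁=197, y₁=21  (since 38809 − 88·441 = 1)

197 21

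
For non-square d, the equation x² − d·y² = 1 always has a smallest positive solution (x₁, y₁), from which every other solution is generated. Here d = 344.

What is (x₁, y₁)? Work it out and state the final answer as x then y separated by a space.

10405 561

[18; 1,1,4,1,3,1,4,1,1,36] for √344; ℓ=10 ⇒ convergent index 9
a_0=18:  p_0=18·1+0=18,  q_0=18·0+1=1
…
a_3=4:  p_3=4·37+19=167,  q_3=4·2+1=9
…
a_5=3:  p_5=3·204+167=779,  q_5=3·11+9=42
a_6=1:  p_6=1·779+204=983,  q_6=1·42+11=53
a_7=4:  p_7=4·983+779=4711,  q_7=4·53+42=254
a_8=1:  p_8=1·4711+983=5694,  q_8=1·254+53=307
a_9=1:  p_9=1·5694+4711=10405,  q_9=1·307+254=561
fundamental: x₁=10405, y₁=561  (since 108264025 − 344·314721 = 1)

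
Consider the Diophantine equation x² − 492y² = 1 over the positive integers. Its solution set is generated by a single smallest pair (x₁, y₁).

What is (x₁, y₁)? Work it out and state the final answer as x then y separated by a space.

d=492: √d = [22; 5,1,1,10,1,1,5,44] (ℓ=8, even), read p_7/q_7
i=0: a=22 ⇒ p=22, q=1
i=1: a=5 ⇒ p=111, q=5
…
i=3: a=1 ⇒ p=244, q=11
i=4: a=10 ⇒ p=2573, q=116
…
i=6: a=1 ⇒ p=5390, q=243
i=7: a=5 ⇒ p=29767, q=1342
fundamental: x₁=29767, y₁=1342  (since 886074289 − 492·1800964 = 1)

29767 1342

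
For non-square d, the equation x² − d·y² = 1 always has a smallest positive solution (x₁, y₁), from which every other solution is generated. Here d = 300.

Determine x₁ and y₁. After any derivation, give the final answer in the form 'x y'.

√300 → a₀=17, period (3,8,3,34); ℓ=4 even so k=3
k=0  a_k=17  p_k/q_k = 17/1
k=1  a_k=3  p_k/q_k = 52/3
k=2  a_k=8  p_k/q_k = 433/25
k=3  a_k=3  p_k/q_k = 1351/78
→ (1351, 78).  Check: 1351²=1825201, 300·78²=1825200, difference 1.

1351 78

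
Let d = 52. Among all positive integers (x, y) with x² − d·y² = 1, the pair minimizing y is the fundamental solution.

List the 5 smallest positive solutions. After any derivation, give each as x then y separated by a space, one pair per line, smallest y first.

649 90
842401 116820
1093435849 151632270
1419278889601 196818569640
1842222905266249 255470351760450

√52 = [7; 4,1,2,1,4,14, …], period ℓ=6 (even) → k=5
a_0=7:  p_0=7·1+0=7,  q_0=7·0+1=1
a_1=4:  p_1=4·7+1=29,  q_1=4·1+0=4
…
a_3=2:  p_3=2·36+29=101,  q_3=2·5+4=14
a_4=1:  p_4=1·101+36=137,  q_4=1·14+5=19
a_5=4:  p_5=4·137+101=649,  q_5=4·19+14=90
fundamental: x₁=649, y₁=90  (since 421201 − 52·8100 = 1)
(649+90√52)^2 = 842401 + 116820√52
(649+90√52)^3 = 1093435849 + 151632270√52
(649+90√52)^4 = 1419278889601 + 196818569640√52
(649+90√52)^5 = 1842222905266249 + 255470351760450√52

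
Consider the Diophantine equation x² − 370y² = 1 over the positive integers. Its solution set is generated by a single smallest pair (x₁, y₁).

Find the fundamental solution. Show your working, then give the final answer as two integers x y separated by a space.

√370 → a₀=19, period (4,4,38); ℓ=3 odd so k=5
k=0  a_k=19  p_k/q_k = 19/1
…
k=2  a_k=4  p_k/q_k = 327/17
…
k=4  a_k=4  p_k/q_k = 50339/2617
k=5  a_k=4  p_k/q_k = 213859/11118
fundamental: x₁=213859, y₁=11118  (since 45735671881 − 370·123609924 = 1)

213859 11118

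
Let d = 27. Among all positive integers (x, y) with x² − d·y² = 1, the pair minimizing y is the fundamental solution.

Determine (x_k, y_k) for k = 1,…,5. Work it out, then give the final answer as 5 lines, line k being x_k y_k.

d=27: √d = [5; 5,10] (ℓ=2, even), read p_1/q_1
a_0=5:  p_0=5·1+0=5,  q_0=5·0+1=1
a_1=5:  p_1=5·5+1=26,  q_1=5·1+0=5
(x₁, y₁) = (26, 5);  26² − 27·5² = 1 ✓
k=2:  x_2 = 26·26+27·5·5 = 1351,  y_2 = 26·5+5·26 = 260
k=3:  x_3 = 26·1351+27·5·260 = 70226,  y_3 = 26·260+5·1351 = 13515
k=4:  x_4 = 26·70226+27·5·13515 = 3650401,  y_4 = 26·13515+5·70226 = 702520
k=5:  x_5 = 26·3650401+27·5·702520 = 189750626,  y_5 = 26·702520+5·3650401 = 36517525

26 5
1351 260
70226 13515
3650401 702520
189750626 36517525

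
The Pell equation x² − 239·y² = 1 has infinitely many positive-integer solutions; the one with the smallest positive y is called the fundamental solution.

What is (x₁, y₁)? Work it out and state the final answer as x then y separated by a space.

[15; 2,5,1,2,4,15,4,2,1,5,2,30] for √239; ℓ=12 ⇒ convergent index 11
i=0: a=15 ⇒ p=15, q=1
i=1: a=2 ⇒ p=31, q=2
i=2: a=5 ⇒ p=170, q=11
i=3: a=1 ⇒ p=201, q=13
…
i=5: a=4 ⇒ p=2489, q=161
…
i=10: a=5 ⇒ p=2847431, q=184185
i=11: a=2 ⇒ p=6195120, q=400729
→ (6195120, 400729).  Check: 6195120²=38379511814400, 239·400729²=38379511814399, difference 1.

6195120 400729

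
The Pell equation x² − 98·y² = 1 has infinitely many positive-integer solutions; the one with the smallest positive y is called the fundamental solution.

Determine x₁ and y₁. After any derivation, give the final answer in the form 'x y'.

99 10

√98 → a₀=9, period (1,8,1,18); ℓ=4 even so k=3
a_0=9:  p_0=9·1+0=9,  q_0=9·0+1=1
a_1=1:  p_1=1·9+1=10,  q_1=1·1+0=1
a_2=8:  p_2=8·10+9=89,  q_2=8·1+1=9
a_3=1:  p_3=1·89+10=99,  q_3=1·9+1=10
fundamental: x₁=99, y₁=10  (since 9801 − 98·100 = 1)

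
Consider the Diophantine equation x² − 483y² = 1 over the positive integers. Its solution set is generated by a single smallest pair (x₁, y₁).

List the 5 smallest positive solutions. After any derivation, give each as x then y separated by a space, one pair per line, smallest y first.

22 1
967 44
42526 1935
1870177 85096
82245262 3742289

[21; 1,42] for √483; ℓ=2 ⇒ convergent index 1
k=0  a_k=21  p_k/q_k = 21/1
k=1  a_k=1  p_k/q_k = 22/1
fundamental: x₁=22, y₁=1  (since 484 − 483·1 = 1)
(22+1√483)^2 = 967 + 44√483
(22+1√483)^3 = 42526 + 1935√483
(22+1√483)^4 = 1870177 + 85096√483
(22+1√483)^5 = 82245262 + 3742289√483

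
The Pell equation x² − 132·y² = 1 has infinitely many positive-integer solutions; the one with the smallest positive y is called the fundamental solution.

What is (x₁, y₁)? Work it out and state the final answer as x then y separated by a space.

d=132: √d = [11; 2,22] (ℓ=2, even), read p_1/q_1
step 0: (11, 1)  from 11·(1,0) + (0,1)
step 1: (23, 2)  from 2·(11,1) + (1,0)
→ (23, 2).  Check: 23²=529, 132·2²=528, difference 1.

23 2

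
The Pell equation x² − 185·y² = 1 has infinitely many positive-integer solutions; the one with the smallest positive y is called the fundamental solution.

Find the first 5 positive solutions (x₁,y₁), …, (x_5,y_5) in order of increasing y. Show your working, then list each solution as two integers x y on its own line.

[13; 1,1,1,1,26] for √185; ℓ=5 ⇒ convergent index 9
i=0: a=13 ⇒ p=13, q=1
i=1: a=1 ⇒ p=14, q=1
i=2: a=1 ⇒ p=27, q=2
i=3: a=1 ⇒ p=41, q=3
…
i=5: a=26 ⇒ p=1809, q=133
i=6: a=1 ⇒ p=1877, q=138
i=7: a=1 ⇒ p=3686, q=271
i=8: a=1 ⇒ p=5563, q=409
i=9: a=1 ⇒ p=9249, q=680
fundamental: x₁=9249, y₁=680  (since 85544001 − 185·462400 = 1)
k=2:  x_2 = 9249·9249+185·680·680 = 171088001,  y_2 = 9249·680+680·9249 = 12578640
k=3:  x_3 = 9249·171088001+185·680·12578640 = 3164785833249,  y_3 = 9249·12578640+680·171088001 = 232679682040
k=4:  x_4 = 9249·3164785833249+185·680·232679682040 = 58542208172352001,  y_4 = 9249·232679682040+680·3164785833249 = 4304108745797280
k=5:  x_5 = 9249·58542208172352001+185·680·4304108745797280 = 1082913763607381481249,  y_5 = 9249·4304108745797280+680·58542208172352001 = 79617403347078403400

9249 680
171088001 12578640
3164785833249 232679682040
58542208172352001 4304108745797280
1082913763607381481249 79617403347078403400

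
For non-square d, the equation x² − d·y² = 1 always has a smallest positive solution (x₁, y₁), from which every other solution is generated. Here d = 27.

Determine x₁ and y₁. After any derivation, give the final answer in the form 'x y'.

26 5

√27 → a₀=5, period (5,10); ℓ=2 even so k=1
a_0=5:  p_0=5·1+0=5,  q_0=5·0+1=1
a_1=5:  p_1=5·5+1=26,  q_1=5·1+0=5
fundamental: x₁=26, y₁=5  (since 676 − 27·25 = 1)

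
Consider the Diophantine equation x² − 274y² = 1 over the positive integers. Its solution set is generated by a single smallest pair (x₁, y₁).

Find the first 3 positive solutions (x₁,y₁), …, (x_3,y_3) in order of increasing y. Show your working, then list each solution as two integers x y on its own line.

√274 = [16; 1,1,4,4,1,1,32, …], period ℓ=7 (odd) → k=13
i=0: a=16 ⇒ p=16, q=1
…
i=2: a=1 ⇒ p=33, q=2
i=3: a=4 ⇒ p=149, q=9
i=4: a=4 ⇒ p=629, q=38
i=5: a=1 ⇒ p=778, q=47
i=6: a=1 ⇒ p=1407, q=85
i=7: a=32 ⇒ p=45802, q=2767
…
i=10: a=4 ⇒ p=419253, q=25328
i=11: a=4 ⇒ p=1770023, q=106931
i=12: a=1 ⇒ p=2189276, q=132259
i=13: a=1 ⇒ p=3959299, q=239190
(x₁, y₁) = (3959299, 239190);  3959299² − 274·239190² = 1 ✓
(3959299+239190√274)^2 = 31352097142801 + 1894049455620√274
(3959299+239190√274)^3 = 248264653730785753699 + 14998216231173381570√274

3959299 239190
31352097142801 1894049455620
248264653730785753699 14998216231173381570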